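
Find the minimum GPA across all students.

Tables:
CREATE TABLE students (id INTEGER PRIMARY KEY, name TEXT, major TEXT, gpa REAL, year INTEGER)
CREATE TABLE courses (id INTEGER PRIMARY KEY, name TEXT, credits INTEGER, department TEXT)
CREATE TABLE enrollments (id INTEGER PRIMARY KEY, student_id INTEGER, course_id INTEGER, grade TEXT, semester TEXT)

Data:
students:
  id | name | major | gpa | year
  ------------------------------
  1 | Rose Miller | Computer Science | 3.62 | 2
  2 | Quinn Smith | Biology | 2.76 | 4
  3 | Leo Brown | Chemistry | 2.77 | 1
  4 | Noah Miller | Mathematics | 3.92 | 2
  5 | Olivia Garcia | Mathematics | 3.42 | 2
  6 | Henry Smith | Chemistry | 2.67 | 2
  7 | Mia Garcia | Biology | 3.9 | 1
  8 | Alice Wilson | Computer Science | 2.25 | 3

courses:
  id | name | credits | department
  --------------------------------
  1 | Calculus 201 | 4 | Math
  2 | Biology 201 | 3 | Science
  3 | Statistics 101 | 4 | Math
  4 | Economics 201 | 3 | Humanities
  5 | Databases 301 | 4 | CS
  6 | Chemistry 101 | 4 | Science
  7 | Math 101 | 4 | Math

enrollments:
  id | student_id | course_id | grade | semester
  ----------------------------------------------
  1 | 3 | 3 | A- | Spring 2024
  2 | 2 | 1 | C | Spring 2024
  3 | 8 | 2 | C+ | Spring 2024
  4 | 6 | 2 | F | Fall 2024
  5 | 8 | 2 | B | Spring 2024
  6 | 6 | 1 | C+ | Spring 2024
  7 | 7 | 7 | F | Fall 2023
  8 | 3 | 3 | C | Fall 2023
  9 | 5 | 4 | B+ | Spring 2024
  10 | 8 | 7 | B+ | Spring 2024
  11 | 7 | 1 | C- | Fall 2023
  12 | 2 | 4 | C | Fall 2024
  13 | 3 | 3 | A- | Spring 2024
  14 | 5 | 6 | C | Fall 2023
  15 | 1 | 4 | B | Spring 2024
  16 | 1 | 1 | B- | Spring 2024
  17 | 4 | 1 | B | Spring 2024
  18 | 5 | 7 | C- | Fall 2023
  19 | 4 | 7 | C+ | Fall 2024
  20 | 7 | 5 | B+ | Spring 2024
SELECT MIN(gpa) FROM students

Execution result:
2.25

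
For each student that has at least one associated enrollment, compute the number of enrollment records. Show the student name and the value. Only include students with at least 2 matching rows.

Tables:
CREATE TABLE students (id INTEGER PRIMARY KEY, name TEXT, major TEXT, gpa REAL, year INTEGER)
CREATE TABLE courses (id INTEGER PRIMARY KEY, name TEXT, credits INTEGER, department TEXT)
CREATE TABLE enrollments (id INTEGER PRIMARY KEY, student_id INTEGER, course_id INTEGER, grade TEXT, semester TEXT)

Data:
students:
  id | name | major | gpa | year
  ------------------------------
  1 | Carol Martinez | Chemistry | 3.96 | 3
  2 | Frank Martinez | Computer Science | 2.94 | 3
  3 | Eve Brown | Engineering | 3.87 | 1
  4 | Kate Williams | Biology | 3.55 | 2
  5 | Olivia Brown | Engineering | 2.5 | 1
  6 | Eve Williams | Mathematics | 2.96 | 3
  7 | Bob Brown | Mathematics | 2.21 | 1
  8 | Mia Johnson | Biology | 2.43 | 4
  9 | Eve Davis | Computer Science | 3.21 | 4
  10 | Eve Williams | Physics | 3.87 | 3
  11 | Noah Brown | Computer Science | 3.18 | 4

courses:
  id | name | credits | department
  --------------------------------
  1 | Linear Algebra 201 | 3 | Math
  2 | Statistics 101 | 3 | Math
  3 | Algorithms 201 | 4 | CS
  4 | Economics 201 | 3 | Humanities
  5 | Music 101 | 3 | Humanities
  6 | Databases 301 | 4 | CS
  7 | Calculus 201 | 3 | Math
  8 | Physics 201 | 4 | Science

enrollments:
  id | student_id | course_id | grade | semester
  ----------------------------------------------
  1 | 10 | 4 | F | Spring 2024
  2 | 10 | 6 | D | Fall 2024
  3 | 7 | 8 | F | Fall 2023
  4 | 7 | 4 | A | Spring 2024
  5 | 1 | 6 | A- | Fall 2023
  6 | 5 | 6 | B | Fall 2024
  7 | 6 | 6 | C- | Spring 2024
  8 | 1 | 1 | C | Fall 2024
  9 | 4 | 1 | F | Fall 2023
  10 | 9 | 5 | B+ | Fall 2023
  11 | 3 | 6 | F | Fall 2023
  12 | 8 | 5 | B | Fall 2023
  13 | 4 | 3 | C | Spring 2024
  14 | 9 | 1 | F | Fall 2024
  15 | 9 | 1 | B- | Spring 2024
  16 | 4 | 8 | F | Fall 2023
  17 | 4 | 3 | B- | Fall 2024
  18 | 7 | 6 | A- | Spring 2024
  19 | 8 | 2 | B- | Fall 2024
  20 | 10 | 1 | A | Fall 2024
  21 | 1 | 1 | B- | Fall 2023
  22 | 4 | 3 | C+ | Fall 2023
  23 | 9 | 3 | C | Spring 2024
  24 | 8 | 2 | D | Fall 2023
SELECT p.name, COUNT(*) AS n FROM enrollments c JOIN students p ON c.student_id = p.id GROUP BY p.id, p.name HAVING COUNT(*) >= 2

Execution result:
name | n
Carol Martinez | 3
Kate Williams | 5
Bob Brown | 3
Mia Johnson | 3
Eve Davis | 4
Eve Williams | 3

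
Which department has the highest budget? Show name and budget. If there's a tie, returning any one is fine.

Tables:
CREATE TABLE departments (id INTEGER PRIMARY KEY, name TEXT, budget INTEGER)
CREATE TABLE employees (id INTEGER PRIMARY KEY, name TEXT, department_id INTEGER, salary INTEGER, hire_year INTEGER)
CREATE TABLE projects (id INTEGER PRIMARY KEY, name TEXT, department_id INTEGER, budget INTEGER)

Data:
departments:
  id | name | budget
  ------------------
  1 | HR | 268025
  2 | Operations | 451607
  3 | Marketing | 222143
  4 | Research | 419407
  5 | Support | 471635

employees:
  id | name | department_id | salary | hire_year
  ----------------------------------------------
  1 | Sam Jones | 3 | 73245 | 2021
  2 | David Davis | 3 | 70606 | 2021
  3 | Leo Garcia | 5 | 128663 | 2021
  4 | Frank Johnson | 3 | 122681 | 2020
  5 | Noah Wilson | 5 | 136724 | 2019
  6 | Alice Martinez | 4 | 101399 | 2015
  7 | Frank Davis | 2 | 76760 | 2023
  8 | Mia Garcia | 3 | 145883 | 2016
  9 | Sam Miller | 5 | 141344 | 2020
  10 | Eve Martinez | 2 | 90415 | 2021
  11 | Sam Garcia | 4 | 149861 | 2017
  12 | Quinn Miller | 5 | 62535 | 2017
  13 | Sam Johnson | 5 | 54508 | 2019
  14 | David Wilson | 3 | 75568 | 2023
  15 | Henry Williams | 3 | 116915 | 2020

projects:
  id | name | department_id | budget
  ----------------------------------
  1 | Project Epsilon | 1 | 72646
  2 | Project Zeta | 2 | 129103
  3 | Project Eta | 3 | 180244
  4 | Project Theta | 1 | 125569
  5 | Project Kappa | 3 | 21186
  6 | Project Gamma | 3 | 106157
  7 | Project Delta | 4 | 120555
SELECT name, budget FROM departments ORDER BY budget DESC LIMIT 1

Execution result:
name | budget
Support | 471635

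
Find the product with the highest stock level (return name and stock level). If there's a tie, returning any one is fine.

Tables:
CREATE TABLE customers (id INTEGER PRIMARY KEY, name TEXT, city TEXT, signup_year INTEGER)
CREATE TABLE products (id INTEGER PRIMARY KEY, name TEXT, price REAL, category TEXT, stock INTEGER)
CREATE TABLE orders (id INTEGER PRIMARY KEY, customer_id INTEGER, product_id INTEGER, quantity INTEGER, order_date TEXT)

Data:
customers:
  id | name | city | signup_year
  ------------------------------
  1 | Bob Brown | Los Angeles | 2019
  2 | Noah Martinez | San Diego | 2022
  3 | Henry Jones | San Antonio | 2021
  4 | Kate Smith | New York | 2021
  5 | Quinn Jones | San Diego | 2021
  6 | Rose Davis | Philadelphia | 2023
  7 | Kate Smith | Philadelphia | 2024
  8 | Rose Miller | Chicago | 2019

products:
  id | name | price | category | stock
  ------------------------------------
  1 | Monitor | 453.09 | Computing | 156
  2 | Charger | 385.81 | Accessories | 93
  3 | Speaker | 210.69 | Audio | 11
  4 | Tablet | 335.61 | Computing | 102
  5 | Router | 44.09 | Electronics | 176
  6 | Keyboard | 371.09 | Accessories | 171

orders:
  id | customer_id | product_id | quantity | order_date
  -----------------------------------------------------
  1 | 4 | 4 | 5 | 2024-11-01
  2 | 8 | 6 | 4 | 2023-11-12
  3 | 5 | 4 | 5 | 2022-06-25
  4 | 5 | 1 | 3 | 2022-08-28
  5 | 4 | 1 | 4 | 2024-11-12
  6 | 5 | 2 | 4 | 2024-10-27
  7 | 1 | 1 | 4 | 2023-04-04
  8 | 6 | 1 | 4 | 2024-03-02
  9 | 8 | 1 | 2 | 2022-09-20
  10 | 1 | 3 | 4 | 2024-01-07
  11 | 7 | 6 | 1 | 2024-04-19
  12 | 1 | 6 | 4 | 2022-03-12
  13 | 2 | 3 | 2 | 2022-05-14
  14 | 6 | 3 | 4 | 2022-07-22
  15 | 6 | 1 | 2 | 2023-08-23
SELECT name, stock FROM products ORDER BY stock DESC LIMIT 1

Execution result:
name | stock
Router | 176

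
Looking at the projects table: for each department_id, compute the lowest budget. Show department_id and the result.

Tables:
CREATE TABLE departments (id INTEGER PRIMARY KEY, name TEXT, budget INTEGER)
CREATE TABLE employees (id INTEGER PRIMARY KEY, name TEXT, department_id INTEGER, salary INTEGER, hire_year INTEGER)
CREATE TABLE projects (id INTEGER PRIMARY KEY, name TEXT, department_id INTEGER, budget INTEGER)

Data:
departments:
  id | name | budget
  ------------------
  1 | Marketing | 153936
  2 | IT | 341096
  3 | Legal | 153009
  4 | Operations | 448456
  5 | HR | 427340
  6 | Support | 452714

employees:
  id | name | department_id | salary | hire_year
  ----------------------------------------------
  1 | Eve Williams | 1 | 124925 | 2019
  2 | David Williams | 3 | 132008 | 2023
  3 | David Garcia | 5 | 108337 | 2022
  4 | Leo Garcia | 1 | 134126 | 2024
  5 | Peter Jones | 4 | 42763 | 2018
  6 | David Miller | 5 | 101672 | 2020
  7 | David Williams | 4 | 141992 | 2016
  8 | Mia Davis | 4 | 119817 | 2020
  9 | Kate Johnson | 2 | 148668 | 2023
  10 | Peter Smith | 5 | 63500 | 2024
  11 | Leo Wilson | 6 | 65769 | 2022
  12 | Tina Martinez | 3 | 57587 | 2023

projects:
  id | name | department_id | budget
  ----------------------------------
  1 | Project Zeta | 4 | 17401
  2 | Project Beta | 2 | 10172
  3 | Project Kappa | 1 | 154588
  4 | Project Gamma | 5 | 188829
SELECT department_id, MIN(budget) AS min_budget FROM projects GROUP BY department_id

Execution result:
department_id | min_budget
1 | 154588
2 | 10172
4 | 17401
5 | 188829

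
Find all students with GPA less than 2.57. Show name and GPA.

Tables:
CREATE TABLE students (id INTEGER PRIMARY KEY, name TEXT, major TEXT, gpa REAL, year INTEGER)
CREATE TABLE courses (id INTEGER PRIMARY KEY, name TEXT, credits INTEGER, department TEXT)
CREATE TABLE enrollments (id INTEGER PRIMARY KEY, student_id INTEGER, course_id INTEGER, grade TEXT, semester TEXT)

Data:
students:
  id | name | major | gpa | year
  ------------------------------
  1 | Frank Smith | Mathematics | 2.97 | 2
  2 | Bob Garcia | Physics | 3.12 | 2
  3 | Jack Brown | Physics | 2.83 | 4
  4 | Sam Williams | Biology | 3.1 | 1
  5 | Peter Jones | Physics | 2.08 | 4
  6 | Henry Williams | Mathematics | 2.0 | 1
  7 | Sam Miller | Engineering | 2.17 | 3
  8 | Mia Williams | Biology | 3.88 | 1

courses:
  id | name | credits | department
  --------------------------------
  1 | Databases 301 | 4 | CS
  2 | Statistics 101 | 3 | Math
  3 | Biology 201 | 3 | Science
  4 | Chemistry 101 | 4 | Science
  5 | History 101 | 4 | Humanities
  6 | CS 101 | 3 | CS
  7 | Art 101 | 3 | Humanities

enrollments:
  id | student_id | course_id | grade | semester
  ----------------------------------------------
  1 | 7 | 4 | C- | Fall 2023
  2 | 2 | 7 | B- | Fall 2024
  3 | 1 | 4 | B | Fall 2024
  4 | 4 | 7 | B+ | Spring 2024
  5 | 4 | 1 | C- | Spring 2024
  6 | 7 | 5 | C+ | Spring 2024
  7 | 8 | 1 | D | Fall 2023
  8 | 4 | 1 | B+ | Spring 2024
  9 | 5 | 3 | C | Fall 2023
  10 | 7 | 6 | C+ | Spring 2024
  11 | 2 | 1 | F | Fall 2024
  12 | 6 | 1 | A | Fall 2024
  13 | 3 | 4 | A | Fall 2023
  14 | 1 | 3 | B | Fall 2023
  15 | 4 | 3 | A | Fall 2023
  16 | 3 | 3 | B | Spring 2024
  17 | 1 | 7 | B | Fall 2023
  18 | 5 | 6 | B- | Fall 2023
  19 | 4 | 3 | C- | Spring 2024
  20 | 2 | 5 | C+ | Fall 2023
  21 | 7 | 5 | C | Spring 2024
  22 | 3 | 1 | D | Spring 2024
SELECT name, gpa FROM students WHERE gpa < 2.57

Execution result:
name | gpa
Peter Jones | 2.08
Henry Williams | 2.00
Sam Miller | 2.17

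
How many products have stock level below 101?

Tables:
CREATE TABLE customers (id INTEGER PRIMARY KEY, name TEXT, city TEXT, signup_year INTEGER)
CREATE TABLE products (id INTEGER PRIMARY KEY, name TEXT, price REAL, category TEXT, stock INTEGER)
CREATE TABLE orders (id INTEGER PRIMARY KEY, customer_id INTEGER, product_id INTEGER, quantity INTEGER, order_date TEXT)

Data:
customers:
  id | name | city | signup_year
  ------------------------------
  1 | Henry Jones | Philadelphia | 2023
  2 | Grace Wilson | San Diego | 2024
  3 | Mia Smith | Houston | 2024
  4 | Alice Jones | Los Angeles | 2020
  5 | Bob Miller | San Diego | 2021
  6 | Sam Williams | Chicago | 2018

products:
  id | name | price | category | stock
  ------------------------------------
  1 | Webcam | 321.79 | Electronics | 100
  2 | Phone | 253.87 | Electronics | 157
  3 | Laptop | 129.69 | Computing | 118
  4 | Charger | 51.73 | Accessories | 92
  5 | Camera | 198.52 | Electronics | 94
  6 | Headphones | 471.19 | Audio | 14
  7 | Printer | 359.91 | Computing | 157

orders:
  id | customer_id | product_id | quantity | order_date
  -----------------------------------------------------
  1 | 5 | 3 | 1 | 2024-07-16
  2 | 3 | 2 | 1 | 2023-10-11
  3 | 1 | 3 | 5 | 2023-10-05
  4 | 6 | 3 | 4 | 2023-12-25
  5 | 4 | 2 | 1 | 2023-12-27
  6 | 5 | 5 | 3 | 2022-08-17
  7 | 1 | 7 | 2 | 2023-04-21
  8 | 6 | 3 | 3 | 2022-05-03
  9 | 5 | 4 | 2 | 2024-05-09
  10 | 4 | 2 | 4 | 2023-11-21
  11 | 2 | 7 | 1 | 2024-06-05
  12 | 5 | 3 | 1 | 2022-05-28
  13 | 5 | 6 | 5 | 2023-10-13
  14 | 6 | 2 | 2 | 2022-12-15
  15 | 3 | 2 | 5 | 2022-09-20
SELECT COUNT(*) FROM products WHERE stock < 101

Execution result:
4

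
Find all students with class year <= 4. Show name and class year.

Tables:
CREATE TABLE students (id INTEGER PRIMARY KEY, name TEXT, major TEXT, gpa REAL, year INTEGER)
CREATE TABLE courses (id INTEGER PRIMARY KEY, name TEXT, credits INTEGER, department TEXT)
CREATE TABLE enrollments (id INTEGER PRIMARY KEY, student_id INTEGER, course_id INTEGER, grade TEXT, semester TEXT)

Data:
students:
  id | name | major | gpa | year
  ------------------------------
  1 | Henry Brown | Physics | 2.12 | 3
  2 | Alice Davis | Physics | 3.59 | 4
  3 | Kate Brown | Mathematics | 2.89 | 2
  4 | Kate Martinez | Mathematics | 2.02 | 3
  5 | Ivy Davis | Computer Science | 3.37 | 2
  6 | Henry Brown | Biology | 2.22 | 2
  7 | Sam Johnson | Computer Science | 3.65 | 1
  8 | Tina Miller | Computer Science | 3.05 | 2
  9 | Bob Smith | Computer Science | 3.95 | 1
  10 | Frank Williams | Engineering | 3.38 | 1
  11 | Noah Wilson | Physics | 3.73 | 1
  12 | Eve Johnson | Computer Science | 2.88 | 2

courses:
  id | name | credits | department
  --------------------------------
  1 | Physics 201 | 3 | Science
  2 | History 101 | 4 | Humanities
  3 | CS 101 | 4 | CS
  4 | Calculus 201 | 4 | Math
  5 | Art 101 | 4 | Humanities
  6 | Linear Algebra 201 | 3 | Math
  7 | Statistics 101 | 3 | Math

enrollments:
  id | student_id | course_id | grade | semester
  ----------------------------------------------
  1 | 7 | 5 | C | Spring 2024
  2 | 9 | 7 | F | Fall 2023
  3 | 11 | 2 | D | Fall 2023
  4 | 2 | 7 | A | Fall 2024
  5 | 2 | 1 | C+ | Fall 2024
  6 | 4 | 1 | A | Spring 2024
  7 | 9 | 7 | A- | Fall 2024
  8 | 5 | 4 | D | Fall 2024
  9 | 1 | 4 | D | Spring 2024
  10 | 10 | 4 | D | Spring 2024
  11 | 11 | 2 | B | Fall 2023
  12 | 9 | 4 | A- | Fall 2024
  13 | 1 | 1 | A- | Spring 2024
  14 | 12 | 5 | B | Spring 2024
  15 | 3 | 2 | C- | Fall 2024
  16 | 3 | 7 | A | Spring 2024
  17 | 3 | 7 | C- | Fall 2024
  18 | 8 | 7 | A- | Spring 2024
SELECT name, year FROM students WHERE year <= 4

Execution result:
name | year
Henry Brown | 3
Alice Davis | 4
Kate Brown | 2
Kate Martinez | 3
Ivy Davis | 2
Henry Brown | 2
Sam Johnson | 1
Tina Miller | 2
Bob Smith | 1
Frank Williams | 1
Noah Wilson | 1
Eve Johnson | 2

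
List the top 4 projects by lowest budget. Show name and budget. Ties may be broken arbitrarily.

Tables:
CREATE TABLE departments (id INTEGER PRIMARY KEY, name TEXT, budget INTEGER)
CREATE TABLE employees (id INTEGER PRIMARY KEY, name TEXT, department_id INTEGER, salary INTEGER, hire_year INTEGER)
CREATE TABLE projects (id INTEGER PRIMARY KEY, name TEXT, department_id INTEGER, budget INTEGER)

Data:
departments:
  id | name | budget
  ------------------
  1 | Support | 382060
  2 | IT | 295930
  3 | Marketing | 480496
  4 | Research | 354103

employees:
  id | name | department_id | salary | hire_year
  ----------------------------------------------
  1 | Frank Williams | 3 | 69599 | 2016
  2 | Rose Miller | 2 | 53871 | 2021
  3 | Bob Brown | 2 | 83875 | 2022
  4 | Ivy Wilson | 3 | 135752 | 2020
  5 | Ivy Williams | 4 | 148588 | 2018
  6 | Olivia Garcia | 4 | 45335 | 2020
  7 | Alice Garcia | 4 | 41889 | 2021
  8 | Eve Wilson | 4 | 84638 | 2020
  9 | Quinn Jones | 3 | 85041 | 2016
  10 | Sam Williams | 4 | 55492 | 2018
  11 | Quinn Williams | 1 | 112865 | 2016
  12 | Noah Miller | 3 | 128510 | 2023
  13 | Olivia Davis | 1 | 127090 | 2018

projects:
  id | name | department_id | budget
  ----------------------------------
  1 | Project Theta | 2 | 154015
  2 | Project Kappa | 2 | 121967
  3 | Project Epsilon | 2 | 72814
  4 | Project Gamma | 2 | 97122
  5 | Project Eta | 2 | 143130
SELECT name, budget FROM projects ORDER BY budget ASC LIMIT 4

Execution result:
name | budget
Project Epsilon | 72814
Project Gamma | 97122
Project Kappa | 121967
Project Eta | 143130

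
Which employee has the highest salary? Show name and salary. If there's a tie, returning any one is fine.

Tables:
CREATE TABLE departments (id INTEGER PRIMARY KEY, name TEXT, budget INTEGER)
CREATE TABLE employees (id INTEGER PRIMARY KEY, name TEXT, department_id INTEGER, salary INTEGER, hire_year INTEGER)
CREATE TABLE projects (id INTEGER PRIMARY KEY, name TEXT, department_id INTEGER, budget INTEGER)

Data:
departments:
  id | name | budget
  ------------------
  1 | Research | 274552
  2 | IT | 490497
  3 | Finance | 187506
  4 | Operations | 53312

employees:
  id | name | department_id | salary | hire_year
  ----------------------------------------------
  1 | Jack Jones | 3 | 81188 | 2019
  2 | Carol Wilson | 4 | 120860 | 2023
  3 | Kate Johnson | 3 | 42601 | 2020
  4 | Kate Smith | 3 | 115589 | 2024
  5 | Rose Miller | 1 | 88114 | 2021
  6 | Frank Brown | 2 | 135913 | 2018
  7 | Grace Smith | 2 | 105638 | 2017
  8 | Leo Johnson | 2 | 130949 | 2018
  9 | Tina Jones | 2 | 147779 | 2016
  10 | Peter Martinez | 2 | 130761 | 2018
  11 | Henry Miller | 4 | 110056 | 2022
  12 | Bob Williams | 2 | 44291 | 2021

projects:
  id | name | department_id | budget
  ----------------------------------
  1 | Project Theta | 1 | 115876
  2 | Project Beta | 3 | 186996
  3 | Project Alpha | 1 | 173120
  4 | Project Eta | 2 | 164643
SELECT name, salary FROM employees ORDER BY salary DESC LIMIT 1

Execution result:
name | salary
Tina Jones | 147779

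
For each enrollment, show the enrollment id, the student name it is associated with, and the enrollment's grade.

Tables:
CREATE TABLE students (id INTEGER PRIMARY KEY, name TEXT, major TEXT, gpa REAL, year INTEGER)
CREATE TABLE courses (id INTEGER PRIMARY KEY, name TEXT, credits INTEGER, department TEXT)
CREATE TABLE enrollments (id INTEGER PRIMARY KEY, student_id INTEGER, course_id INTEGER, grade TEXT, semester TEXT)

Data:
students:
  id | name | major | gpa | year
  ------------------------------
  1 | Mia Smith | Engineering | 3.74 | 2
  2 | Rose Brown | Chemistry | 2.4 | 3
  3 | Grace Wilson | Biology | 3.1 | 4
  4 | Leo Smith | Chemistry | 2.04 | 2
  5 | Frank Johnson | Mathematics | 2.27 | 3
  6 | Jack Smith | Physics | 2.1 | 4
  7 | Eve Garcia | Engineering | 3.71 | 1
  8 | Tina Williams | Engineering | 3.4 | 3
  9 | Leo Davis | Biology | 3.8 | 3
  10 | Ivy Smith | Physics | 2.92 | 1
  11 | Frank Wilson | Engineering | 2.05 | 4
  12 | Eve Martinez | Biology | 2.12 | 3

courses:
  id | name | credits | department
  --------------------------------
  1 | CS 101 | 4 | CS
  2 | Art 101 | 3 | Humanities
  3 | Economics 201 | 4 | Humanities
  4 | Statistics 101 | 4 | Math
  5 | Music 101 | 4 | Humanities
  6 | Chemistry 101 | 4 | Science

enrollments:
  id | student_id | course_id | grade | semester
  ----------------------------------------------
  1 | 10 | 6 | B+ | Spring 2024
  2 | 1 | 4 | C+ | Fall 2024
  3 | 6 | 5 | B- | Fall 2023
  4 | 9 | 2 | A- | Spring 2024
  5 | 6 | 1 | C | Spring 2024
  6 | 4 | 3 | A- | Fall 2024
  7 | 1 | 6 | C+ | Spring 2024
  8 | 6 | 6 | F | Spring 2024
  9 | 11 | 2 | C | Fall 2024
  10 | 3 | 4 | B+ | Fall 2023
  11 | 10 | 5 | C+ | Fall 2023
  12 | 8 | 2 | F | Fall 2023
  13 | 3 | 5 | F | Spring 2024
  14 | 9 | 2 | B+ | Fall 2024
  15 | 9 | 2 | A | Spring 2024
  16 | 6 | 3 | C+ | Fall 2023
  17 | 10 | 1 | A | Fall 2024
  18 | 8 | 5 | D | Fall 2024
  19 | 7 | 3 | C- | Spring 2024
SELECT c.id, p.name AS student, c.grade FROM enrollments c JOIN students p ON c.student_id = p.id

Execution result:
id | student | grade
1 | Ivy Smith | B+
2 | Mia Smith | C+
3 | Jack Smith | B-
4 | Leo Davis | A-
5 | Jack Smith | C
6 | Leo Smith | A-
7 | Mia Smith | C+
8 | Jack Smith | F
9 | Frank Wilson | C
10 | Grace Wilson | B+
11 | Ivy Smith | C+
12 | Tina Williams | F
13 | Grace Wilson | F
14 | Leo Davis | B+
15 | Leo Davis | A
16 | Jack Smith | C+
17 | Ivy Smith | A
18 | Tina Williams | D
19 | Eve Garcia | C-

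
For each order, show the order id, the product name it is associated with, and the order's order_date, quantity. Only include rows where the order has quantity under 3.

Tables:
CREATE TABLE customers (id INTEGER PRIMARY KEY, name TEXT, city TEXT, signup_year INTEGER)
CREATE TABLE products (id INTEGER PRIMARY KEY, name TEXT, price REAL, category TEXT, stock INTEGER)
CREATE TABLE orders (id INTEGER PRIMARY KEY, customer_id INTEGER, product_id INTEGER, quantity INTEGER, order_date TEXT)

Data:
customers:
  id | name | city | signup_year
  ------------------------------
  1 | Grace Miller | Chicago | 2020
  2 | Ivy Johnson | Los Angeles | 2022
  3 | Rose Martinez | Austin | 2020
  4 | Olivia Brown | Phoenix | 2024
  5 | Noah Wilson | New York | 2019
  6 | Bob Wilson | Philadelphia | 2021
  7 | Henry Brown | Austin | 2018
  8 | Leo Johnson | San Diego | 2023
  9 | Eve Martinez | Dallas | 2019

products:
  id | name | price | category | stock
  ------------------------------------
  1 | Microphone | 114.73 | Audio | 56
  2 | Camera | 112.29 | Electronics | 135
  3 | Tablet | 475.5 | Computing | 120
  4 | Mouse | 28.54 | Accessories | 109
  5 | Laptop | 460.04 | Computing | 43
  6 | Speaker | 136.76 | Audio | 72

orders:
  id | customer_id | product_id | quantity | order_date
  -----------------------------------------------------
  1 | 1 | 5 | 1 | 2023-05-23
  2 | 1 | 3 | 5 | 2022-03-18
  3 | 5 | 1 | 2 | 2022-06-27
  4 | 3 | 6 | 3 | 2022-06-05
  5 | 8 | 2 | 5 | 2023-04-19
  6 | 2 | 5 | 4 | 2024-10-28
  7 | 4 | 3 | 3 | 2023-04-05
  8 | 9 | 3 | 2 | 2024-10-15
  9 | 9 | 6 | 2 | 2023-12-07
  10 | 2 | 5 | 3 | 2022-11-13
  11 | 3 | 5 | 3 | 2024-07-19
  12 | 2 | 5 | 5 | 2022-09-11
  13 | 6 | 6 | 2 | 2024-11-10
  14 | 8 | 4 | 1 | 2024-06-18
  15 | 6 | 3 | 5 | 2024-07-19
SELECT c.id, p.name AS product, c.order_date, c.quantity FROM orders c JOIN products p ON c.product_id = p.id WHERE c.quantity < 3

Execution result:
id | product | order_date | quantity
1 | Laptop | 2023-05-23 | 1
3 | Microphone | 2022-06-27 | 2
8 | Tablet | 2024-10-15 | 2
9 | Speaker | 2023-12-07 | 2
13 | Speaker | 2024-11-10 | 2
14 | Mouse | 2024-06-18 | 1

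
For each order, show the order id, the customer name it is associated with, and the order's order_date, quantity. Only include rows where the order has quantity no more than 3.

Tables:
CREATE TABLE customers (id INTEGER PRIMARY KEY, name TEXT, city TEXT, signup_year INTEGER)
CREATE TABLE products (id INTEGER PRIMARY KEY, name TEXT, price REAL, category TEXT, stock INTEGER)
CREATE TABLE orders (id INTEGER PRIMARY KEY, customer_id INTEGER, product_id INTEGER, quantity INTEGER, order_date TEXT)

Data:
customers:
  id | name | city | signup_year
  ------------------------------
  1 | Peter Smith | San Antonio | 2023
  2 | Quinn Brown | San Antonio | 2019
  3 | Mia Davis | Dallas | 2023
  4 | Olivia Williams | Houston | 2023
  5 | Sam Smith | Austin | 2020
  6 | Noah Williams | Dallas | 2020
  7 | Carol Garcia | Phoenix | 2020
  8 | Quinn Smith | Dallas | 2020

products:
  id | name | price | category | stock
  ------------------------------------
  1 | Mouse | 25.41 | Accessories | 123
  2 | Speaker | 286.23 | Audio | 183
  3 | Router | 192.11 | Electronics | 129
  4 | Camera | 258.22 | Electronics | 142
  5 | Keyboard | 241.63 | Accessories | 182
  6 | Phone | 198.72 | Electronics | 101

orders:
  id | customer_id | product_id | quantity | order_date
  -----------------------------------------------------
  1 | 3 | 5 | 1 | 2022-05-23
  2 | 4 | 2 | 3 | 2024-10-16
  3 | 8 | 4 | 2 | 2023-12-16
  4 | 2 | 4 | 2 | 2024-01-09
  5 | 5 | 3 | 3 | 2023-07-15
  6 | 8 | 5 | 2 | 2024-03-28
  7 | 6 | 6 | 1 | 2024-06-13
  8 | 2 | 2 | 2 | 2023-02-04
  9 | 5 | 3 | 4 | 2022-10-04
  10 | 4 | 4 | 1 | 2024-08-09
SELECT c.id, p.name AS customer, c.order_date, c.quantity FROM orders c JOIN customers p ON c.customer_id = p.id WHERE c.quantity <= 3

Execution result:
id | customer | order_date | quantity
1 | Mia Davis | 2022-05-23 | 1
2 | Olivia Williams | 2024-10-16 | 3
3 | Quinn Smith | 2023-12-16 | 2
4 | Quinn Brown | 2024-01-09 | 2
5 | Sam Smith | 2023-07-15 | 3
6 | Quinn Smith | 2024-03-28 | 2
7 | Noah Williams | 2024-06-13 | 1
8 | Quinn Brown | 2023-02-04 | 2
10 | Olivia Williams | 2024-08-09 | 1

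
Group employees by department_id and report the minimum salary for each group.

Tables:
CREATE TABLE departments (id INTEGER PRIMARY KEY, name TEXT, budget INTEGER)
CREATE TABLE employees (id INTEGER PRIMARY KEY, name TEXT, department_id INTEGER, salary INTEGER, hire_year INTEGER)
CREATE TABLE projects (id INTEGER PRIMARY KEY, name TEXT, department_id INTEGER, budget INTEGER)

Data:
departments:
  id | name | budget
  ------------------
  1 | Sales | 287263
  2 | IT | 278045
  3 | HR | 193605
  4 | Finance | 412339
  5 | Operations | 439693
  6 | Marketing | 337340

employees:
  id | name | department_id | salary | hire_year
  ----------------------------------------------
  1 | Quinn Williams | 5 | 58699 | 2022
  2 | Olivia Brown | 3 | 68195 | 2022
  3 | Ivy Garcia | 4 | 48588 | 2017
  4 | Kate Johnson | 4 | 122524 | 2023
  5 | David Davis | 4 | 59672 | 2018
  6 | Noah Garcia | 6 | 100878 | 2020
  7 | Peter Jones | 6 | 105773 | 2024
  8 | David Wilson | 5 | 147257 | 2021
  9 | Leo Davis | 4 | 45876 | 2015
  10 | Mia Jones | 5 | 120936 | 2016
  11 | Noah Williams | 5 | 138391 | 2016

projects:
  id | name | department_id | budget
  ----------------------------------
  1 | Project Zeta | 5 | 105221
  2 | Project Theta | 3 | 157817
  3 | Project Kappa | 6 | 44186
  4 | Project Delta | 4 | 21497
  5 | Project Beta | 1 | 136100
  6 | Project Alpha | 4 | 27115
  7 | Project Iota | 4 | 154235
SELECT department_id, MIN(salary) AS min_salary FROM employees GROUP BY department_id

Execution result:
department_id | min_salary
3 | 68195
4 | 45876
5 | 58699
6 | 100878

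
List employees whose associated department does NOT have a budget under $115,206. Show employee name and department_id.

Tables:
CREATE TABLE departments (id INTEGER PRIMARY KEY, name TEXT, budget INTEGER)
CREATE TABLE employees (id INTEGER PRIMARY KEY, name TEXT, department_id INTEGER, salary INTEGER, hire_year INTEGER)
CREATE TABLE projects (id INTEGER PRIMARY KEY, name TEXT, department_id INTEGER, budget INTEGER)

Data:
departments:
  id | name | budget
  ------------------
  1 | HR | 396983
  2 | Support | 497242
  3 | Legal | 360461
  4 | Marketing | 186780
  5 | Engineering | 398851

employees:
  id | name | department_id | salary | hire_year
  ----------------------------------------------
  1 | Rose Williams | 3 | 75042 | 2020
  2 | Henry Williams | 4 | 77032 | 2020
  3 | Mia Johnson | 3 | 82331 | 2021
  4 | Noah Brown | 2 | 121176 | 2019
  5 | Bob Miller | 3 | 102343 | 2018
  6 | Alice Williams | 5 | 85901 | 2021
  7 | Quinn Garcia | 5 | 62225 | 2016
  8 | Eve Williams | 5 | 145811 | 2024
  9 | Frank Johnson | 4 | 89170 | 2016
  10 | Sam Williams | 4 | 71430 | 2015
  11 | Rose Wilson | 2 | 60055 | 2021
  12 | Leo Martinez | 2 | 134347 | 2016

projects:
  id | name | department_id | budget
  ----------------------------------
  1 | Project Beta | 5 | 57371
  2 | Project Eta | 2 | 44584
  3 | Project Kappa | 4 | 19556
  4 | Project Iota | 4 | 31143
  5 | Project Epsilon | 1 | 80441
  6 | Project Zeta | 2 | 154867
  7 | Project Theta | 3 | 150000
SELECT name, department_id FROM employees WHERE department_id NOT IN (SELECT id FROM departments WHERE budget < 115206)

Execution result:
name | department_id
Rose Williams | 3
Henry Williams | 4
Mia Johnson | 3
Noah Brown | 2
Bob Miller | 3
Alice Williams | 5
Quinn Garcia | 5
Eve Williams | 5
Frank Johnson | 4
Sam Williams | 4
Rose Wilson | 2
Leo Martinez | 2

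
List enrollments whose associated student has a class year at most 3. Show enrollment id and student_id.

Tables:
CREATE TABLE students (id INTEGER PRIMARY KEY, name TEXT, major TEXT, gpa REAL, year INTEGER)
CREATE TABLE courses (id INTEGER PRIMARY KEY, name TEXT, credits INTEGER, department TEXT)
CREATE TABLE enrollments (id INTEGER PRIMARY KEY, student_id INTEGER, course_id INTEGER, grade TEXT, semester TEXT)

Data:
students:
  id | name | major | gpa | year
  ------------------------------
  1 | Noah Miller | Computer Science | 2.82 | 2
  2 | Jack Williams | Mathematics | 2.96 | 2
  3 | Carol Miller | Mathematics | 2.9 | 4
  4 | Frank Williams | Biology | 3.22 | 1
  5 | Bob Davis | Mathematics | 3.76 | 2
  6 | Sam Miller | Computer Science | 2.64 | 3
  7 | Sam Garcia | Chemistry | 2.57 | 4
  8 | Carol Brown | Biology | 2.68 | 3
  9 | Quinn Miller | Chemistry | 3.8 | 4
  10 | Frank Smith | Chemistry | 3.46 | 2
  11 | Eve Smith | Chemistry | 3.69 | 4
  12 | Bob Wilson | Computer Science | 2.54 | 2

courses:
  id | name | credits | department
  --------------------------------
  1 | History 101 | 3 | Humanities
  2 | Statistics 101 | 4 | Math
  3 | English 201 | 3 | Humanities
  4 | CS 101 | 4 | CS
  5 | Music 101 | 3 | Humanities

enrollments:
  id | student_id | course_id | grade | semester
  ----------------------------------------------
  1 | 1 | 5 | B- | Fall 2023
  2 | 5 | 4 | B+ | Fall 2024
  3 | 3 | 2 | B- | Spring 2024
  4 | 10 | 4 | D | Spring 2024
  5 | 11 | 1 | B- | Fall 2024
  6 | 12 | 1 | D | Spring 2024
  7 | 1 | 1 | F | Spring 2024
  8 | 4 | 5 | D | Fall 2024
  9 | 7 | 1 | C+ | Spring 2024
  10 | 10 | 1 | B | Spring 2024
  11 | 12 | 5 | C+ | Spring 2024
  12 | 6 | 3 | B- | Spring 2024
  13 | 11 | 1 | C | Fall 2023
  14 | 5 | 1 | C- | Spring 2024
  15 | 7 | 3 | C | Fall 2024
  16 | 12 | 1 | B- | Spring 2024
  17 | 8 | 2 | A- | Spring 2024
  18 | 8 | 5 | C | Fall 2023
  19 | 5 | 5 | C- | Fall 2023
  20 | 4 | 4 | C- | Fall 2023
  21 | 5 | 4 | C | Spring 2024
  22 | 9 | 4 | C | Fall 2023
SELECT id, student_id FROM enrollments WHERE student_id IN (SELECT id FROM students WHERE year <= 3)

Execution result:
id | student_id
1 | 1
2 | 5
4 | 10
6 | 12
7 | 1
8 | 4
10 | 10
11 | 12
12 | 6
14 | 5
16 | 12
17 | 8
18 | 8
19 | 5
20 | 4
21 | 5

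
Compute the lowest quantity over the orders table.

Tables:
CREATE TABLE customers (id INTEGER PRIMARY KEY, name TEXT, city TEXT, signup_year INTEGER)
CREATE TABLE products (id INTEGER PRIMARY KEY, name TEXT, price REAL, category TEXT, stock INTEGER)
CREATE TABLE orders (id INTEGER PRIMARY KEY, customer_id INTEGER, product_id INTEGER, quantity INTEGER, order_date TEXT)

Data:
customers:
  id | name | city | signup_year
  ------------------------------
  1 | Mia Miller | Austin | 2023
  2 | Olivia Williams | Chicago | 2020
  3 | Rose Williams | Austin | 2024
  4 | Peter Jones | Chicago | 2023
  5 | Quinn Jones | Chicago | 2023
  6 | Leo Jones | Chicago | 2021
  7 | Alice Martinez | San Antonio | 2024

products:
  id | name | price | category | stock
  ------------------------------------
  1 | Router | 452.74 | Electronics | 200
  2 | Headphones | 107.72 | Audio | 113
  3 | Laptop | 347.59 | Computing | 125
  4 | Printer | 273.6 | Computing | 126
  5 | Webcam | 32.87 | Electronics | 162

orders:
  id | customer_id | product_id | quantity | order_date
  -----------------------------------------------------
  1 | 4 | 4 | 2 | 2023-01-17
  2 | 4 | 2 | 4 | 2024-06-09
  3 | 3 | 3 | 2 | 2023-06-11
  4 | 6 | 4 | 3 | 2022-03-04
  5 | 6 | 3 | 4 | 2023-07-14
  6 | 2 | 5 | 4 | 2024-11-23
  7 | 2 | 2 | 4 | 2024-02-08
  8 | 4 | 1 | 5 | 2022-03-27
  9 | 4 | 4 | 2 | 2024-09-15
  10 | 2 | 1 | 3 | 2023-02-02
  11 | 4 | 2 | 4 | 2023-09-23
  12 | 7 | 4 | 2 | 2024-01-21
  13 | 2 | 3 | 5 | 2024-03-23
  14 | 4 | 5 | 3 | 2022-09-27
SELECT MIN(quantity) FROM orders

Execution result:
2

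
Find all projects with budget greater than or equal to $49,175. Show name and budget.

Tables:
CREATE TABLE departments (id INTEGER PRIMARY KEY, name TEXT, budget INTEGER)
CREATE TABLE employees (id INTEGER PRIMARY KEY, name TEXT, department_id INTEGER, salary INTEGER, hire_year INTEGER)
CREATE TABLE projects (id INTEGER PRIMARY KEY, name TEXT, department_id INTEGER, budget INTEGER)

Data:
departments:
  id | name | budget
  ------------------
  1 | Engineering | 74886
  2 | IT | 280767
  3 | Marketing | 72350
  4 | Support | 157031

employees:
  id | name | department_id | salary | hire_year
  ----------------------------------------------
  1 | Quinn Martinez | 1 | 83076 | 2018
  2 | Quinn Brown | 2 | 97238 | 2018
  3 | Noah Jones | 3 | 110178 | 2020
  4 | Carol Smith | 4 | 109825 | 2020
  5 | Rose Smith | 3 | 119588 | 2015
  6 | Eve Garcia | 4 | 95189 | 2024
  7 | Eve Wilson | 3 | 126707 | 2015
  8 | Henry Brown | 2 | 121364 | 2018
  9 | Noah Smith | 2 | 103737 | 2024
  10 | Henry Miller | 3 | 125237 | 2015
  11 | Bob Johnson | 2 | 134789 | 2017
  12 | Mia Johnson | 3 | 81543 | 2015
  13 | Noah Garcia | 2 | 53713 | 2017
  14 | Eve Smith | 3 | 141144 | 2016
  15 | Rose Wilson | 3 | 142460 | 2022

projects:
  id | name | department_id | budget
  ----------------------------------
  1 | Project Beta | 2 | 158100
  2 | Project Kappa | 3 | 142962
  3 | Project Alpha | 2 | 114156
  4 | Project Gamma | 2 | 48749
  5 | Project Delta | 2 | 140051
SELECT name, budget FROM projects WHERE budget >= 49175

Execution result:
name | budget
Project Beta | 158100
Project Kappa | 142962
Project Alpha | 114156
Project Delta | 140051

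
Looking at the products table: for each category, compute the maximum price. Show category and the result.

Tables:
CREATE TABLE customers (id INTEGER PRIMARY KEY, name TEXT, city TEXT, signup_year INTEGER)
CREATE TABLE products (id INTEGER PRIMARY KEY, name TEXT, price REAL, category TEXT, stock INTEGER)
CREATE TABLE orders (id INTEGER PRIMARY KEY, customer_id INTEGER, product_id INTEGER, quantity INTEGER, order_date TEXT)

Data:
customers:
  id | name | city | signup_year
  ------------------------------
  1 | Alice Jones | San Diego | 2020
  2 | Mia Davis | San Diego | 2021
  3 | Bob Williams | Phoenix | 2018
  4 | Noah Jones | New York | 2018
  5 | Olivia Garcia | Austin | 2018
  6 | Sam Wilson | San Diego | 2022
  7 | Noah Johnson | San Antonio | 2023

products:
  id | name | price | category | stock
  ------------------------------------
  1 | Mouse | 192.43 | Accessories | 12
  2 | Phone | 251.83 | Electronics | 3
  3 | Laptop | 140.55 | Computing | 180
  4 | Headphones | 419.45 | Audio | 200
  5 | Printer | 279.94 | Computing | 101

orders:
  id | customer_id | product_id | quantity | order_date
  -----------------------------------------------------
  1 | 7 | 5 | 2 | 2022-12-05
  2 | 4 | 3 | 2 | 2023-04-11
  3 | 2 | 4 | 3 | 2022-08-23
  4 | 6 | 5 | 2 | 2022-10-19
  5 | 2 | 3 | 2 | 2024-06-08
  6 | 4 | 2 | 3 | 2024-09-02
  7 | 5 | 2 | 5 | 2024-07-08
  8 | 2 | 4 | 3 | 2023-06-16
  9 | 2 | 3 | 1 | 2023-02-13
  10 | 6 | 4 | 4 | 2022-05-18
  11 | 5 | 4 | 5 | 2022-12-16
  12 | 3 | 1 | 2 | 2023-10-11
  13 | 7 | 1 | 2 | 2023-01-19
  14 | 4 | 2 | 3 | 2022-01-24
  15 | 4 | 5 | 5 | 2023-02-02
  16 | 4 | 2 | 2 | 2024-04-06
SELECT category, MAX(price) AS max_price FROM products GROUP BY category

Execution result:
category | max_price
Accessories | 192.43
Audio | 419.45
Computing | 279.94
Electronics | 251.83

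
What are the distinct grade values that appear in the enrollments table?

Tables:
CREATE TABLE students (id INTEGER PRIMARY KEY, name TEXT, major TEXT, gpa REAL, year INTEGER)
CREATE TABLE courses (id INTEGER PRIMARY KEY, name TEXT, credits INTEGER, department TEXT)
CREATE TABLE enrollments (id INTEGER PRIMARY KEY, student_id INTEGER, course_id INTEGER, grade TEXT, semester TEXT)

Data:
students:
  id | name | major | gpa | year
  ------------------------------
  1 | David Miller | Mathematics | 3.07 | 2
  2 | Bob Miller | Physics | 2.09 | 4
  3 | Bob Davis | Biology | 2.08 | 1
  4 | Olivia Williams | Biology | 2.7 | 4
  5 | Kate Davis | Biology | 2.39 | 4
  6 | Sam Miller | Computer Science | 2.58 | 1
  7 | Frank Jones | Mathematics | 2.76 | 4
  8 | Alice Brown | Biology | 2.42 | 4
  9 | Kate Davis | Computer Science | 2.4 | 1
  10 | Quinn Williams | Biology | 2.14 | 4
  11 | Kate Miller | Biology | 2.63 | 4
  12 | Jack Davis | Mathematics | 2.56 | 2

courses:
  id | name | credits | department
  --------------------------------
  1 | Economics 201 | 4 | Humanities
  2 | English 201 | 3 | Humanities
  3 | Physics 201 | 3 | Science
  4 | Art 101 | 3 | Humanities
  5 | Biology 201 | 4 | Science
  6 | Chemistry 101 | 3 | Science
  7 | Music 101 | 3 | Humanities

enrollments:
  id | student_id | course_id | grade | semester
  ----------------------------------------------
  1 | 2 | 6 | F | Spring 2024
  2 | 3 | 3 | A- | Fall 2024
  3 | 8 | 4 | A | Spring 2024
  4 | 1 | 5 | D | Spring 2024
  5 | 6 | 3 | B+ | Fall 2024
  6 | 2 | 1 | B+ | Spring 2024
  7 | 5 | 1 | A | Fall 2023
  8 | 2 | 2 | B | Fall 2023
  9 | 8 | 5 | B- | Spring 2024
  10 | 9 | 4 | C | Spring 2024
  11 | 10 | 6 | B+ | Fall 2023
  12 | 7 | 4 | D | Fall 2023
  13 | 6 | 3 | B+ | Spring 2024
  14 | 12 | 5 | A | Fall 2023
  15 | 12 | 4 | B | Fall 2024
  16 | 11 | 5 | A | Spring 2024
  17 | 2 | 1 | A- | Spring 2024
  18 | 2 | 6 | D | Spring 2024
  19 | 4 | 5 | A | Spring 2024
SELECT DISTINCT grade FROM enrollments

Execution result:
grade
F
A-
A
D
B+
B
B-
C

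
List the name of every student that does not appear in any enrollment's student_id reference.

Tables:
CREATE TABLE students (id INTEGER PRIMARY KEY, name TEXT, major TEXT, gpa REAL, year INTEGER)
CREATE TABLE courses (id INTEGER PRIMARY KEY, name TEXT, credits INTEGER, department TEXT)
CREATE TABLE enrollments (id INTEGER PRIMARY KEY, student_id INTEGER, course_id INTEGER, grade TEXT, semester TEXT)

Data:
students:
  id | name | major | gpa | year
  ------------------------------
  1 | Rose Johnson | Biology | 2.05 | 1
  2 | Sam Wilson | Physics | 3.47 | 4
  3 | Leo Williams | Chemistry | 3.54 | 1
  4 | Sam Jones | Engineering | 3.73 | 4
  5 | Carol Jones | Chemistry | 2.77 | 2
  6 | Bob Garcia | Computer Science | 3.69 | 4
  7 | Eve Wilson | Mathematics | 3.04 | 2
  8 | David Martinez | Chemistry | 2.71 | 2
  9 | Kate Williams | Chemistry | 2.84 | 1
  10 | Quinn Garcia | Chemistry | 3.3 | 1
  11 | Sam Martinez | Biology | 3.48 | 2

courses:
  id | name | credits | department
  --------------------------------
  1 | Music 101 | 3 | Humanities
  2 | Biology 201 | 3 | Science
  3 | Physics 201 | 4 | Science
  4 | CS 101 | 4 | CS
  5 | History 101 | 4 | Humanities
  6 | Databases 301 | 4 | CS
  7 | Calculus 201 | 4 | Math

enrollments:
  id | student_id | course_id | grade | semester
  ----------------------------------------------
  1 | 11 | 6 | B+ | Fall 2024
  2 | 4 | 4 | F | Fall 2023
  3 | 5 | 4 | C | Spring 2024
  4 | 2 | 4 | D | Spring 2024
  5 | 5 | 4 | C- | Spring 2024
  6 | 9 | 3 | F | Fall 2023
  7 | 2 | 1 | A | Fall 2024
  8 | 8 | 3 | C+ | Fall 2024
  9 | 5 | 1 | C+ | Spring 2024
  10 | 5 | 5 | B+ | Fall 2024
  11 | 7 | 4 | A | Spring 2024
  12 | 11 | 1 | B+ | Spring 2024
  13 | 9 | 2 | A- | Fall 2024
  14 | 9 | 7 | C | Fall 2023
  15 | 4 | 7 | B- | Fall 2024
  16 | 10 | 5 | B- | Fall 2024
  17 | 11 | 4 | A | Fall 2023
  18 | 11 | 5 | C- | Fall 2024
SELECT p.name FROM students p LEFT JOIN enrollments c ON c.student_id = p.id WHERE c.id IS NULL

Execution result:
name
Rose Johnson
Leo Williams
Bob Garcia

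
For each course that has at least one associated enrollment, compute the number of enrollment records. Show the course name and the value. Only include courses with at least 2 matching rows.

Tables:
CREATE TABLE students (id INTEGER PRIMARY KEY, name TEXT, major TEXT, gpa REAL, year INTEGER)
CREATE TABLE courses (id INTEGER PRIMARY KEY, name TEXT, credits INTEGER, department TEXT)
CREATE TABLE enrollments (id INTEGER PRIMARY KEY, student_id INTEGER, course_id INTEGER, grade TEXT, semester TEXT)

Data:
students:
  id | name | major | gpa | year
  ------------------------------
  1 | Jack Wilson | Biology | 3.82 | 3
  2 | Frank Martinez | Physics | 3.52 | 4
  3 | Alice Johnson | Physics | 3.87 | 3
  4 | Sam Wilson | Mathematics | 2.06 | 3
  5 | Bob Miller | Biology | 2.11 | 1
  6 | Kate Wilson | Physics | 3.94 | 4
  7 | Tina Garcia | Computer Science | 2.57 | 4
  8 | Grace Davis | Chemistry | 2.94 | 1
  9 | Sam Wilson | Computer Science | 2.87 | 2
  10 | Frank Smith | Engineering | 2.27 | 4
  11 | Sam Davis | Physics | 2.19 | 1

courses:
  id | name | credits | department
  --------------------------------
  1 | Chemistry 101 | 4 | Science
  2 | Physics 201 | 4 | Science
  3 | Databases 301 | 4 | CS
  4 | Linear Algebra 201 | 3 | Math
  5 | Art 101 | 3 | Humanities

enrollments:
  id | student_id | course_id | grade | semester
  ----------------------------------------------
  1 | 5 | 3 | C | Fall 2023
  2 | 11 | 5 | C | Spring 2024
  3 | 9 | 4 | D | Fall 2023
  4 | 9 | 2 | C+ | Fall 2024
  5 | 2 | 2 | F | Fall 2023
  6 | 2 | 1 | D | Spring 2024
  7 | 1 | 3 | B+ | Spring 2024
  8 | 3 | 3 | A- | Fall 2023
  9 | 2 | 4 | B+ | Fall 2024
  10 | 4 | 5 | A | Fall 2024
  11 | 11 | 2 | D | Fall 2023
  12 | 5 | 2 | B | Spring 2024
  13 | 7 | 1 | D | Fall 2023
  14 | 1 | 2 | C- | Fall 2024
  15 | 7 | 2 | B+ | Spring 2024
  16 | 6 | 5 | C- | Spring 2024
SELECT p.name, COUNT(*) AS n FROM enrollments c JOIN courses p ON c.course_id = p.id GROUP BY p.id, p.name HAVING COUNT(*) >= 2

Execution result:
name | n
Chemistry 101 | 2
Physics 201 | 6
Databases 301 | 3
Linear Algebra 201 | 2
Art 101 | 3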